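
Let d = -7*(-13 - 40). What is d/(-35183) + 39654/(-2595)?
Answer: -465369809/30433295 ≈ -15.291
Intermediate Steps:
d = 371 (d = -7*(-53) = 371)
d/(-35183) + 39654/(-2595) = 371/(-35183) + 39654/(-2595) = 371*(-1/35183) + 39654*(-1/2595) = -371/35183 - 13218/865 = -465369809/30433295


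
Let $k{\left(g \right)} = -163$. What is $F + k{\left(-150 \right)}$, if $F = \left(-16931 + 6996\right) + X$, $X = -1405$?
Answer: $-11503$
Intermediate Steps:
$F = -11340$ ($F = \left(-16931 + 6996\right) - 1405 = -9935 - 1405 = -11340$)
$F + k{\left(-150 \right)} = -11340 - 163 = -11503$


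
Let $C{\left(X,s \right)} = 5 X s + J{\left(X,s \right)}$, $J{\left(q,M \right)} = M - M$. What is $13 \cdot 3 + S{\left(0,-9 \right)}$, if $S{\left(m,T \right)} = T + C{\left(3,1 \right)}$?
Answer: $45$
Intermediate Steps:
$J{\left(q,M \right)} = 0$
$C{\left(X,s \right)} = 5 X s$ ($C{\left(X,s \right)} = 5 X s + 0 = 5 X s$)
$S{\left(m,T \right)} = 15 + T$ ($S{\left(m,T \right)} = T + 5 \cdot 3 \cdot 1 = T + 15 = 15 + T$)
$13 \cdot 3 + S{\left(0,-9 \right)} = 13 \cdot 3 + \left(15 - 9\right) = 39 + 6 = 45$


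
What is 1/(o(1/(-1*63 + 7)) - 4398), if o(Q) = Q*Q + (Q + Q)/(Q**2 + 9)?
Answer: -88513600/389283135807 ≈ -0.00022738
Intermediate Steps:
o(Q) = Q**2 + 2*Q/(9 + Q**2) (o(Q) = Q**2 + (2*Q)/(9 + Q**2) = Q**2 + 2*Q/(9 + Q**2))
1/(o(1/(-1*63 + 7)) - 4398) = 1/((2 + (1/(-1*63 + 7))**3 + 9/(-1*63 + 7))/((-1*63 + 7)*(9 + (1/(-1*63 + 7))**2)) - 4398) = 1/((2 + (1/(-63 + 7))**3 + 9/(-63 + 7))/((-63 + 7)*(9 + (1/(-63 + 7))**2)) - 4398) = 1/((2 + (1/(-56))**3 + 9/(-56))/((-56)*(9 + (1/(-56))**2)) - 4398) = 1/(-(2 + (-1/56)**3 + 9*(-1/56))/(56*(9 + (-1/56)**2)) - 4398) = 1/(-(2 - 1/175616 - 9/56)/(56*(9 + 1/3136)) - 4398) = 1/(-1/56*323007/175616/28225/3136 - 4398) = 1/(-1/56*3136/28225*323007/175616 - 4398) = 1/(-323007/88513600 - 4398) = 1/(-389283135807/88513600) = -88513600/389283135807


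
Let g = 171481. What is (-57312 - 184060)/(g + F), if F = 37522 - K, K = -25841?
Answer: -60343/58711 ≈ -1.0278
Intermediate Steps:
F = 63363 (F = 37522 - 1*(-25841) = 37522 + 25841 = 63363)
(-57312 - 184060)/(g + F) = (-57312 - 184060)/(171481 + 63363) = -241372/234844 = -241372*1/234844 = -60343/58711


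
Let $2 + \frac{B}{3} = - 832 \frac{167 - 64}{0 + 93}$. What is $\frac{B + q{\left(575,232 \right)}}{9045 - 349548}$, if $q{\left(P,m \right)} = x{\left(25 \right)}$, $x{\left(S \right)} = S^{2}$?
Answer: $\frac{22169}{3518531} \approx 0.0063006$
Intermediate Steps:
$q{\left(P,m \right)} = 625$ ($q{\left(P,m \right)} = 25^{2} = 625$)
$B = - \frac{85882}{31}$ ($B = -6 + 3 \left(- 832 \frac{167 - 64}{0 + 93}\right) = -6 + 3 \left(- 832 \cdot \frac{103}{93}\right) = -6 + 3 \left(- 832 \cdot 103 \cdot \frac{1}{93}\right) = -6 + 3 \left(\left(-832\right) \frac{103}{93}\right) = -6 + 3 \left(- \frac{85696}{93}\right) = -6 - \frac{85696}{31} = - \frac{85882}{31} \approx -2770.4$)
$\frac{B + q{\left(575,232 \right)}}{9045 - 349548} = \frac{- \frac{85882}{31} + 625}{9045 - 349548} = - \frac{66507}{31 \left(-340503\right)} = \left(- \frac{66507}{31}\right) \left(- \frac{1}{340503}\right) = \frac{22169}{3518531}$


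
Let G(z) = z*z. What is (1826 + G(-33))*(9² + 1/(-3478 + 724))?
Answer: 650257795/2754 ≈ 2.3611e+5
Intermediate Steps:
G(z) = z²
(1826 + G(-33))*(9² + 1/(-3478 + 724)) = (1826 + (-33)²)*(9² + 1/(-3478 + 724)) = (1826 + 1089)*(81 + 1/(-2754)) = 2915*(81 - 1/2754) = 2915*(223073/2754) = 650257795/2754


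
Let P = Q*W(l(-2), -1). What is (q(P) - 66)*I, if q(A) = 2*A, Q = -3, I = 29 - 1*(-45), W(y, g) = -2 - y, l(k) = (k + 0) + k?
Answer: -5772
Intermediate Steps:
l(k) = 2*k (l(k) = k + k = 2*k)
I = 74 (I = 29 + 45 = 74)
P = -6 (P = -3*(-2 - 2*(-2)) = -3*(-2 - 1*(-4)) = -3*(-2 + 4) = -3*2 = -6)
(q(P) - 66)*I = (2*(-6) - 66)*74 = (-12 - 66)*74 = -78*74 = -5772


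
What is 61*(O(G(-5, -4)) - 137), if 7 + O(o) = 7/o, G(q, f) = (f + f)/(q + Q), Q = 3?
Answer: -34709/4 ≈ -8677.3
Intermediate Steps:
G(q, f) = 2*f/(3 + q) (G(q, f) = (f + f)/(q + 3) = (2*f)/(3 + q) = 2*f/(3 + q))
O(o) = -7 + 7/o
61*(O(G(-5, -4)) - 137) = 61*((-7 + 7/((2*(-4)/(3 - 5)))) - 137) = 61*((-7 + 7/((2*(-4)/(-2)))) - 137) = 61*((-7 + 7/((2*(-4)*(-½)))) - 137) = 61*((-7 + 7/4) - 137) = 61*(-21/4 - 137) = 61*(-569/4) = -34709/4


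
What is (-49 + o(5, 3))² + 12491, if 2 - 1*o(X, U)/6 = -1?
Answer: 13452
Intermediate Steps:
o(X, U) = 18 (o(X, U) = 12 - 6*(-1) = 12 + 6 = 18)
(-49 + o(5, 3))² + 12491 = (-49 + 18)² + 12491 = (-31)² + 12491 = 961 + 12491 = 13452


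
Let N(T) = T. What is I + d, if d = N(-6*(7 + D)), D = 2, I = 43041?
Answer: 42987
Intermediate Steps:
d = -54 (d = -6*(7 + 2) = -6*9 = -54)
I + d = 43041 - 54 = 42987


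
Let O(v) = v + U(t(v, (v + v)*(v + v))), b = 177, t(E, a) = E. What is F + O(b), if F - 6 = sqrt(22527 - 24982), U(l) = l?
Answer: 360 + I*sqrt(2455) ≈ 360.0 + 49.548*I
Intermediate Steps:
F = 6 + I*sqrt(2455) (F = 6 + sqrt(22527 - 24982) = 6 + sqrt(-2455) = 6 + I*sqrt(2455) ≈ 6.0 + 49.548*I)
O(v) = 2*v (O(v) = v + v = 2*v)
F + O(b) = (6 + I*sqrt(2455)) + 2*177 = (6 + I*sqrt(2455)) + 354 = 360 + I*sqrt(2455)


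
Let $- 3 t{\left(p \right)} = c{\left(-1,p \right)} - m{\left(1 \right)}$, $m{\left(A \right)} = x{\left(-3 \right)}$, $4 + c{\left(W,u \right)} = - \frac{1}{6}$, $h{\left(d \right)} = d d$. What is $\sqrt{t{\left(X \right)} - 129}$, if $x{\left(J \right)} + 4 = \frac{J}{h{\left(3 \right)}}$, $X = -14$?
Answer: $\frac{i \sqrt{4646}}{6} \approx 11.36 i$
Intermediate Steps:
$h{\left(d \right)} = d^{2}$
$x{\left(J \right)} = -4 + \frac{J}{9}$ ($x{\left(J \right)} = -4 + \frac{J}{3^{2}} = -4 + \frac{J}{9}$)
$c{\left(W,u \right)} = - \frac{25}{6}$ ($c{\left(W,u \right)} = -4 - \frac{1}{6} = - \frac{25}{6}$)
$m{\left(A \right)} = - \frac{13}{3}$ ($m{\left(A \right)} = -4 + \frac{1}{9} \left(-3\right) = -4 - \frac{1}{3} = - \frac{13}{3}$)
$t{\left(p \right)} = - \frac{1}{18}$ ($t{\left(p \right)} = - \frac{- \frac{25}{6} - - \frac{13}{3}}{3} = - \frac{- \frac{25}{6} + \frac{13}{3}}{3} = \left(- \frac{1}{3}\right) \frac{1}{6} = - \frac{1}{18}$)
$\sqrt{t{\left(X \right)} - 129} = \sqrt{- \frac{1}{18} - 129} = \sqrt{- \frac{2323}{18}} = \frac{i \sqrt{4646}}{6}$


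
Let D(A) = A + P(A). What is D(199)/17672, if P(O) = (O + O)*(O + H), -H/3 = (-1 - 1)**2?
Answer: 74625/17672 ≈ 4.2228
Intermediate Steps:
H = -12 (H = -3*(-1 - 1)**2 = -3*(-2)**2 = -3*4 = -12)
P(O) = 2*O*(-12 + O) (P(O) = (O + O)*(O - 12) = (2*O)*(-12 + O) = 2*O*(-12 + O))
D(A) = A + 2*A*(-12 + A)
D(199)/17672 = (199*(-23 + 2*199))/17672 = (199*(-23 + 398))*(1/17672) = (199*375)*(1/17672) = 74625*(1/17672) = 74625/17672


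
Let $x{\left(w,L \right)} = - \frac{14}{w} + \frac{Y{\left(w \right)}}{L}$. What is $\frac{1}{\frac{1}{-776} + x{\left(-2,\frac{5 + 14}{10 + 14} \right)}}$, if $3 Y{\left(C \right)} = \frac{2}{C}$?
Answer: $\frac{14744}{96981} \approx 0.15203$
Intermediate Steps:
$Y{\left(C \right)} = \frac{2}{3 C}$ ($Y{\left(C \right)} = \frac{2 \frac{1}{C}}{3} = \frac{2}{3 C}$)
$x{\left(w,L \right)} = - \frac{14}{w} + \frac{2}{3 L w}$ ($x{\left(w,L \right)} = - \frac{14}{w} + \frac{\frac{2}{3} \frac{1}{w}}{L} = - \frac{14}{w} + \frac{2}{3 L w}$)
$\frac{1}{\frac{1}{-776} + x{\left(-2,\frac{5 + 14}{10 + 14} \right)}} = \frac{1}{\frac{1}{-776} + \frac{2 \left(1 - 21 \frac{5 + 14}{10 + 14}\right)}{3 \frac{5 + 14}{10 + 14} \left(-2\right)}} = \frac{1}{- \frac{1}{776} + \frac{2}{3} \frac{1}{19 \cdot \frac{1}{24}} \left(- \frac{1}{2}\right) \left(1 - 21 \cdot \frac{19}{24}\right)} = \frac{1}{- \frac{1}{776} + \frac{2}{3} \frac{1}{19 \cdot \frac{1}{24}} \left(- \frac{1}{2}\right) \left(1 - 21 \cdot 19 \cdot \frac{1}{24}\right)} = \frac{1}{- \frac{1}{776} + \frac{2}{3} \frac{1}{\frac{19}{24}} \left(- \frac{1}{2}\right) \left(1 - \frac{133}{8}\right)} = \frac{1}{- \frac{1}{776} + \frac{2}{3} \cdot \frac{24}{19} \left(- \frac{1}{2}\right) \left(1 - \frac{133}{8}\right)} = \frac{1}{- \frac{1}{776} + \frac{2}{3} \cdot \frac{24}{19} \left(- \frac{1}{2}\right) \left(- \frac{125}{8}\right)} = \frac{1}{- \frac{1}{776} + \frac{125}{19}} = \frac{1}{\frac{96981}{14744}} = \frac{14744}{96981}$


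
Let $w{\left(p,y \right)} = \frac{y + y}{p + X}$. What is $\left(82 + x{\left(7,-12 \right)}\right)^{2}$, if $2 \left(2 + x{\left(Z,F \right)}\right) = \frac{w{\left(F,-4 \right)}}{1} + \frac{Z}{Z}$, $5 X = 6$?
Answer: $\frac{19070689}{2916} \approx 6540.0$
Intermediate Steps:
$X = \frac{6}{5}$ ($X = \frac{1}{5} \cdot 6 = \frac{6}{5} \approx 1.2$)
$w{\left(p,y \right)} = \frac{2 y}{\frac{6}{5} + p}$ ($w{\left(p,y \right)} = \frac{y + y}{p + \frac{6}{5}} = \frac{2 y}{\frac{6}{5} + p}$)
$x{\left(Z,F \right)} = - \frac{3}{2} - \frac{20}{6 + 5 F}$ ($x{\left(Z,F \right)} = -2 + \frac{\frac{10 \left(-4\right) \frac{1}{6 + 5 F}}{1} + \frac{Z}{Z}}{2} = -2 + \frac{- \frac{40}{6 + 5 F} 1 + 1}{2} = -2 + \frac{- \frac{40}{6 + 5 F} + 1}{2} = -2 + \frac{1 - \frac{40}{6 + 5 F}}{2} = -2 + \left(\frac{1}{2} - \frac{20}{6 + 5 F}\right) = - \frac{3}{2} - \frac{20}{6 + 5 F}$)
$\left(82 + x{\left(7,-12 \right)}\right)^{2} = \left(82 + \frac{-58 - -180}{2 \left(6 + 5 \left(-12\right)\right)}\right)^{2} = \left(82 + \frac{-58 + 180}{2 \left(6 - 60\right)}\right)^{2} = \left(82 + \frac{1}{2} \frac{1}{-54} \cdot 122\right)^{2} = \left(82 + \frac{1}{2} \left(- \frac{1}{54}\right) 122\right)^{2} = \left(82 - \frac{61}{54}\right)^{2} = \left(\frac{4367}{54}\right)^{2} = \frac{19070689}{2916}$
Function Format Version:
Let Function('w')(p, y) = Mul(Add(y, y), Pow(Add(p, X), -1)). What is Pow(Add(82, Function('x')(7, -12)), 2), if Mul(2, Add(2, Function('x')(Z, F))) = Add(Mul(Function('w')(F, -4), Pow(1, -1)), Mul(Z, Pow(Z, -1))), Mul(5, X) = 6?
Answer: Rational(19070689, 2916) ≈ 6540.0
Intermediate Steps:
X = Rational(6, 5) (X = Mul(Rational(1, 5), 6) = Rational(6, 5) ≈ 1.2000)
Function('w')(p, y) = Mul(2, y, Pow(Add(Rational(6, 5), p), -1)) (Function('w')(p, y) = Mul(Add(y, y), Pow(Add(p, Rational(6, 5)), -1)) = Mul(Mul(2, y), Pow(Add(Rational(6, 5), p), -1)) = Mul(2, y, Pow(Add(Rational(6, 5), p), -1)))
Function('x')(Z, F) = Add(Rational(-3, 2), Mul(-20, Pow(Add(6, Mul(5, F)), -1))) (Function('x')(Z, F) = Add(-2, Mul(Rational(1, 2), Add(Mul(Mul(10, -4, Pow(Add(6, Mul(5, F)), -1)), Pow(1, -1)), Mul(Z, Pow(Z, -1))))) = Add(-2, Mul(Rational(1, 2), Add(Mul(Mul(-40, Pow(Add(6, Mul(5, F)), -1)), 1), 1))) = Add(-2, Mul(Rational(1, 2), Add(Mul(-40, Pow(Add(6, Mul(5, F)), -1)), 1))) = Add(-2, Mul(Rational(1, 2), Add(1, Mul(-40, Pow(Add(6, Mul(5, F)), -1))))) = Add(-2, Add(Rational(1, 2), Mul(-20, Pow(Add(6, Mul(5, F)), -1)))) = Add(Rational(-3, 2), Mul(-20, Pow(Add(6, Mul(5, F)), -1))))
Pow(Add(82, Function('x')(7, -12)), 2) = Pow(Add(82, Mul(Rational(1, 2), Pow(Add(6, Mul(5, -12)), -1), Add(-58, Mul(-15, -12)))), 2) = Pow(Add(82, Mul(Rational(1, 2), Pow(Add(6, -60), -1), Add(-58, 180))), 2) = Pow(Add(82, Mul(Rational(1, 2), Pow(-54, -1), 122)), 2) = Pow(Add(82, Mul(Rational(1, 2), Rational(-1, 54), 122)), 2) = Pow(Add(82, Rational(-61, 54)), 2) = Pow(Rational(4367, 54), 2) = Rational(19070689, 2916)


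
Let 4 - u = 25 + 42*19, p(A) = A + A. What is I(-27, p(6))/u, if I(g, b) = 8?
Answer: -8/819 ≈ -0.0097680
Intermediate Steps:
p(A) = 2*A
u = -819 (u = 4 - (25 + 42*19) = 4 - (25 + 798) = 4 - 1*823 = 4 - 823 = -819)
I(-27, p(6))/u = 8/(-819) = 8*(-1/819) = -8/819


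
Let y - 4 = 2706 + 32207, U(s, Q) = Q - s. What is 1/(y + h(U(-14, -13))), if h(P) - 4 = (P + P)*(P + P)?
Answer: 1/34925 ≈ 2.8633e-5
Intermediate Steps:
y = 34917 (y = 4 + (2706 + 32207) = 4 + 34913 = 34917)
h(P) = 4 + 4*P² (h(P) = 4 + (P + P)*(P + P) = 4 + (2*P)*(2*P) = 4 + 4*P²)
1/(y + h(U(-14, -13))) = 1/(34917 + (4 + 4*(-13 - 1*(-14))²)) = 1/(34917 + (4 + 4*(-13 + 14)²)) = 1/(34917 + (4 + 4*1²)) = 1/(34917 + (4 + 4*1)) = 1/(34917 + (4 + 4)) = 1/(34917 + 8) = 1/34925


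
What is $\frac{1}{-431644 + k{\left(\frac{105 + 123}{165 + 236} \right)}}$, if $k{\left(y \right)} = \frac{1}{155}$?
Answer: $- \frac{155}{66904819} \approx -2.3167 \cdot 10^{-6}$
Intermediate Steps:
$k{\left(y \right)} = \frac{1}{155}$
$\frac{1}{-431644 + k{\left(\frac{105 + 123}{165 + 236} \right)}} = \frac{1}{-431644 + \frac{1}{155}} = \frac{1}{- \frac{66904819}{155}} = - \frac{155}{66904819}$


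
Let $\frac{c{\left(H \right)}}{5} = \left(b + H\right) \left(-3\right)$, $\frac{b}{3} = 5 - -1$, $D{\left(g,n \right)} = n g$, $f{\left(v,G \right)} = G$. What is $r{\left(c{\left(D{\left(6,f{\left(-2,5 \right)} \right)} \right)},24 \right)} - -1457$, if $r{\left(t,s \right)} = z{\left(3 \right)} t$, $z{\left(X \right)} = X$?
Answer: $-703$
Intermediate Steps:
$D{\left(g,n \right)} = g n$
$b = 18$ ($b = 3 \left(5 - -1\right) = 3 \left(5 + 1\right) = 3 \cdot 6 = 18$)
$c{\left(H \right)} = -270 - 15 H$ ($c{\left(H \right)} = 5 \left(18 + H\right) \left(-3\right) = 5 \left(-54 - 3 H\right) = -270 - 15 H$)
$r{\left(t,s \right)} = 3 t$
$r{\left(c{\left(D{\left(6,f{\left(-2,5 \right)} \right)} \right)},24 \right)} - -1457 = 3 \left(-270 - 15 \cdot 6 \cdot 5\right) - -1457 = 3 \left(-270 - 450\right) + 1457 = 3 \left(-720\right) + 1457 = -2160 + 1457 = -703$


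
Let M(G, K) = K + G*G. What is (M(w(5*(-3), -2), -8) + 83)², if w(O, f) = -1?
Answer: 5776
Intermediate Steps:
M(G, K) = K + G²
(M(w(5*(-3), -2), -8) + 83)² = ((-8 + (-1)²) + 83)² = ((-8 + 1) + 83)² = (-7 + 83)² = 76² = 5776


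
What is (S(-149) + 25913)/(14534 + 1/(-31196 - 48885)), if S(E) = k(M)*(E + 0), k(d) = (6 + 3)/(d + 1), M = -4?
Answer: 2110935160/1163897253 ≈ 1.8137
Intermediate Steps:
k(d) = 9/(1 + d)
S(E) = -3*E (S(E) = (9/(1 - 4))*(E + 0) = (9/(-3))*E = (9*(-⅓))*E = -3*E)
(S(-149) + 25913)/(14534 + 1/(-31196 - 48885)) = (-3*(-149) + 25913)/(14534 + 1/(-31196 - 48885)) = (447 + 25913)/(14534 + 1/(-80081)) = 26360/(14534 - 1/80081) = 26360/(1163897253/80081) = 26360*(80081/1163897253) = 2110935160/1163897253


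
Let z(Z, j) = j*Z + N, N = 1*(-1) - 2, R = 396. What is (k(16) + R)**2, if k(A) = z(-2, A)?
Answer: 130321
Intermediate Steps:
N = -3 (N = -1 - 2 = -3)
z(Z, j) = -3 + Z*j (z(Z, j) = j*Z - 3 = Z*j - 3 = -3 + Z*j)
k(A) = -3 - 2*A
(k(16) + R)**2 = ((-3 - 2*16) + 396)**2 = ((-3 - 32) + 396)**2 = (-35 + 396)**2 = 361**2 = 130321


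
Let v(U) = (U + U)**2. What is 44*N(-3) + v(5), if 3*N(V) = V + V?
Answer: 12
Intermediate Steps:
N(V) = 2*V/3 (N(V) = (V + V)/3 = (2*V)/3 = 2*V/3)
v(U) = 4*U**2 (v(U) = (2*U)**2 = 4*U**2)
44*N(-3) + v(5) = 44*((2/3)*(-3)) + 4*5**2 = 44*(-2) + 4*25 = -88 + 100 = 12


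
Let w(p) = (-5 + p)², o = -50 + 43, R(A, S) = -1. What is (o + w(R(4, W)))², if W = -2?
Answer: 841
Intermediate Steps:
o = -7
(o + w(R(4, W)))² = (-7 + (-5 - 1)²)² = (-7 + (-6)²)² = (-7 + 36)² = 29² = 841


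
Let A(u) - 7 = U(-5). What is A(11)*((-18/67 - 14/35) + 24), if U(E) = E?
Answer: 15632/335 ≈ 46.663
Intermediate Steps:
A(u) = 2 (A(u) = 7 - 5 = 2)
A(11)*((-18/67 - 14/35) + 24) = 2*((-18/67 - 14/35) + 24) = 2*((-18*1/67 - 14*1/35) + 24) = 2*((-18/67 - ⅖) + 24) = 2*(-224/335 + 24) = 2*(7816/335) = 15632/335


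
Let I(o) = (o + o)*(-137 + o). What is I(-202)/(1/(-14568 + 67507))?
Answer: 7250313684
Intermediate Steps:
I(o) = 2*o*(-137 + o) (I(o) = (2*o)*(-137 + o) = 2*o*(-137 + o))
I(-202)/(1/(-14568 + 67507)) = (2*(-202)*(-137 - 202))/(1/(-14568 + 67507)) = (2*(-202)*(-339))/(1/52939) = 136956/(1/52939) = 136956*52939 = 7250313684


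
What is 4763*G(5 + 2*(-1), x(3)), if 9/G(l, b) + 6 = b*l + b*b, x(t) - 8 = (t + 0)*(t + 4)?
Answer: 42867/922 ≈ 46.493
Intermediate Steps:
x(t) = 8 + t*(4 + t) (x(t) = 8 + (t + 0)*(t + 4) = 8 + t*(4 + t))
G(l, b) = 9/(-6 + b² + b*l) (G(l, b) = 9/(-6 + (b*l + b*b)) = 9/(-6 + (b*l + b²)) = 9/(-6 + (b² + b*l)) = 9/(-6 + b² + b*l))
4763*G(5 + 2*(-1), x(3)) = 4763*(9/(-6 + (8 + 3² + 4*3)² + (8 + 3² + 4*3)*(5 + 2*(-1)))) = 4763*(9/(-6 + (8 + 9 + 12)² + (8 + 9 + 12)*(5 - 2))) = 4763*(9/(-6 + 29² + 29*3)) = 4763*(9/(-6 + 841 + 87)) = 4763*(9/922) = 42867/922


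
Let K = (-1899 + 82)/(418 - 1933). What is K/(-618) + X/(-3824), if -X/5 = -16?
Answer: -5115613/223768530 ≈ -0.022861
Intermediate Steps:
X = 80 (X = -5*(-16) = 80)
K = 1817/1515 (K = -1817/(-1515) = -1817*(-1/1515) = 1817/1515 ≈ 1.1993)
K/(-618) + X/(-3824) = (1817/1515)/(-618) + 80/(-3824) = (1817/1515)*(-1/618) + 80*(-1/3824) = -1817/936270 - 5/239 = -5115613/223768530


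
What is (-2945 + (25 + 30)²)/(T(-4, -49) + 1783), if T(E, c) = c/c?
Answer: 10/223 ≈ 0.044843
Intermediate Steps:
T(E, c) = 1
(-2945 + (25 + 30)²)/(T(-4, -49) + 1783) = (-2945 + (25 + 30)²)/(1 + 1783) = (-2945 + 55²)/1784 = (-2945 + 3025)*(1/1784) = 80*(1/1784) = 10/223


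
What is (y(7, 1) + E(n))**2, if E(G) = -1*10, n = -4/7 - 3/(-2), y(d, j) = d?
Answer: 9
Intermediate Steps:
n = 13/14 (n = -4*1/7 - 3*(-1/2) = -4/7 + 3/2 = 13/14 ≈ 0.92857)
E(G) = -10
(y(7, 1) + E(n))**2 = (7 - 10)**2 = (-3)**2 = 9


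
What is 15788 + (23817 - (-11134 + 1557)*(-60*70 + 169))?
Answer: -38565282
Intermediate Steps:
15788 + (23817 - (-11134 + 1557)*(-60*70 + 169)) = 15788 + (23817 - (-9577)*(-4200 + 169)) = 15788 + (23817 - (-9577)*(-4031)) = 15788 + (23817 - 1*38604887) = 15788 + (23817 - 38604887) = 15788 - 38581070 = -38565282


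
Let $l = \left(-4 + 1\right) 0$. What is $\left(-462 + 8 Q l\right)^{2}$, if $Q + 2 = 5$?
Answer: $213444$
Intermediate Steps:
$Q = 3$ ($Q = -2 + 5 = 3$)
$l = 0$ ($l = \left(-3\right) 0 = 0$)
$\left(-462 + 8 Q l\right)^{2} = \left(-462 + 8 \cdot 3 \cdot 0\right)^{2} = \left(-462 + 24 \cdot 0\right)^{2} = \left(-462 + 0\right)^{2} = \left(-462\right)^{2} = 213444$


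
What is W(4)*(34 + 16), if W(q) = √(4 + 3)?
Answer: 50*√7 ≈ 132.29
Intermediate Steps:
W(q) = √7
W(4)*(34 + 16) = √7*(34 + 16) = √7*50 = 50*√7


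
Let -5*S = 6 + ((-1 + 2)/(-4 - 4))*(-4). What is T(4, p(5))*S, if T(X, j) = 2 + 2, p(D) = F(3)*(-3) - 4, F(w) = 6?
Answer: -26/5 ≈ -5.2000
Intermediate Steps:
p(D) = -22 (p(D) = 6*(-3) - 4 = -18 - 4 = -22)
T(X, j) = 4
S = -13/10 (S = -(6 + ((-1 + 2)/(-4 - 4))*(-4))/5 = -(6 + (1/(-8))*(-4))/5 = -(6 + (1*(-⅛))*(-4))/5 = -(6 - ⅛*(-4))/5 = -(6 + ½)/5 = -⅕*13/2 = -13/10 ≈ -1.3000)
T(4, p(5))*S = 4*(-13/10) = -26/5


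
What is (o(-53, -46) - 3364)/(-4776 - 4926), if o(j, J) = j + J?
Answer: 3463/9702 ≈ 0.35694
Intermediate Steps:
o(j, J) = J + j
(o(-53, -46) - 3364)/(-4776 - 4926) = ((-46 - 53) - 3364)/(-4776 - 4926) = (-99 - 3364)/(-9702) = -3463*(-1/9702) = 3463/9702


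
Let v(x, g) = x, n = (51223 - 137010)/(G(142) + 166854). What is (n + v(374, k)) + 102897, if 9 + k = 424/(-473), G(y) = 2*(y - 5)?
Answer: 1327645377/12856 ≈ 1.0327e+5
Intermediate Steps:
G(y) = -10 + 2*y (G(y) = 2*(-5 + y) = -10 + 2*y)
k = -4681/473 (k = -9 + 424/(-473) = -9 + 424*(-1/473) = -9 - 424/473 = -4681/473 ≈ -9.8964)
n = -6599/12856 (n = (51223 - 137010)/((-10 + 2*142) + 166854) = -85787/((-10 + 284) + 166854) = -85787/(274 + 166854) = -85787/167128 = -85787*1/167128 = -6599/12856 ≈ -0.51330)
(n + v(374, k)) + 102897 = (-6599/12856 + 374) + 102897 = 4801545/12856 + 102897 = 1327645377/12856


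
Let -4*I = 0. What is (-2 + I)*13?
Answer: -26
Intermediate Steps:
I = 0 (I = -¼*0 = 0)
(-2 + I)*13 = (-2 + 0)*13 = -2*13 = -26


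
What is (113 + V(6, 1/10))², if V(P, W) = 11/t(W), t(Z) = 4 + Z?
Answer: 22496049/1681 ≈ 13383.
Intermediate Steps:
V(P, W) = 11/(4 + W)
(113 + V(6, 1/10))² = (113 + 11/(4 + 1/10))² = (113 + 11/(4 + 1*(⅒)))² = (113 + 11/(4 + ⅒))² = (113 + 11/(41/10))² = (113 + 11*(10/41))² = (113 + 110/41)² = (4743/41)² = 22496049/1681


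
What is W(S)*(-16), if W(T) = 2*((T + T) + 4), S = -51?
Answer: 3136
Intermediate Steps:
W(T) = 8 + 4*T (W(T) = 2*(2*T + 4) = 2*(4 + 2*T) = 8 + 4*T)
W(S)*(-16) = (8 + 4*(-51))*(-16) = (8 - 204)*(-16) = -196*(-16) = 3136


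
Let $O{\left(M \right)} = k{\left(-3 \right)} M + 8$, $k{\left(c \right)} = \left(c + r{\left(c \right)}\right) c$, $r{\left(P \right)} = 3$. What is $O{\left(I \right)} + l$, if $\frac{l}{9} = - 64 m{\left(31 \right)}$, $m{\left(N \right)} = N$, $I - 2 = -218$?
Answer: $-17848$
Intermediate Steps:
$I = -216$ ($I = 2 - 218 = -216$)
$k{\left(c \right)} = c \left(3 + c\right)$ ($k{\left(c \right)} = \left(c + 3\right) c = \left(3 + c\right) c = c \left(3 + c\right)$)
$O{\left(M \right)} = 8$ ($O{\left(M \right)} = - 3 \left(3 - 3\right) M + 8 = \left(-3\right) 0 M + 8 = 0 M + 8 = 0 + 8 = 8$)
$l = -17856$ ($l = 9 \left(\left(-64\right) 31\right) = 9 \left(-1984\right) = -17856$)
$O{\left(I \right)} + l = 8 - 17856 = -17848$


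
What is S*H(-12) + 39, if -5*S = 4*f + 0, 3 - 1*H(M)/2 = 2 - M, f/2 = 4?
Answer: 899/5 ≈ 179.80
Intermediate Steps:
f = 8 (f = 2*4 = 8)
H(M) = 2 + 2*M (H(M) = 6 - 2*(2 - M) = 6 + (-4 + 2*M) = 2 + 2*M)
S = -32/5 (S = -(4*8 + 0)/5 = -(32 + 0)/5 = -⅕*32 = -32/5 ≈ -6.4000)
S*H(-12) + 39 = -32*(2 + 2*(-12))/5 + 39 = -32*(2 - 24)/5 + 39 = -32/5*(-22) + 39 = 704/5 + 39 = 899/5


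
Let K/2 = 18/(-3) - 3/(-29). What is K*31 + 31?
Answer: -9703/29 ≈ -334.59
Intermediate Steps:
K = -342/29 (K = 2*(18/(-3) - 3/(-29)) = 2*(18*(-1/3) - 3*(-1/29)) = 2*(-6 + 3/29) = 2*(-171/29) = -342/29 ≈ -11.793)
K*31 + 31 = -342/29*31 + 31 = -10602/29 + 31 = -9703/29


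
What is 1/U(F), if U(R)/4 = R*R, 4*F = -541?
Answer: 4/292681 ≈ 1.3667e-5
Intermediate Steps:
F = -541/4 (F = (¼)*(-541) = -541/4 ≈ -135.25)
U(R) = 4*R² (U(R) = 4*(R*R) = 4*R²)
1/U(F) = 1/(4*(-541/4)²) = 1/(4*(292681/16)) = 1/(292681/4) = 4/292681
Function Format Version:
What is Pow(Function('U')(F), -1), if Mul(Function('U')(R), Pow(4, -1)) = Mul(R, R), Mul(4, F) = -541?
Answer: Rational(4, 292681) ≈ 1.3667e-5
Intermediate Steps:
F = Rational(-541, 4) (F = Mul(Rational(1, 4), -541) = Rational(-541, 4) ≈ -135.25)
Function('U')(R) = Mul(4, Pow(R, 2)) (Function('U')(R) = Mul(4, Mul(R, R)) = Mul(4, Pow(R, 2)))
Pow(Function('U')(F), -1) = Pow(Mul(4, Pow(Rational(-541, 4), 2)), -1) = Pow(Mul(4, Rational(292681, 16)), -1) = Pow(Rational(292681, 4), -1) = Rational(4, 292681)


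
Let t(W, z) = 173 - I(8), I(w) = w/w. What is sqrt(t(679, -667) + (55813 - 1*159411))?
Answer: I*sqrt(103426) ≈ 321.6*I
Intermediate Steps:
I(w) = 1
t(W, z) = 172 (t(W, z) = 173 - 1*1 = 173 - 1 = 172)
sqrt(t(679, -667) + (55813 - 1*159411)) = sqrt(172 + (55813 - 1*159411)) = sqrt(172 + (55813 - 159411)) = sqrt(172 - 103598) = sqrt(-103426) = I*sqrt(103426)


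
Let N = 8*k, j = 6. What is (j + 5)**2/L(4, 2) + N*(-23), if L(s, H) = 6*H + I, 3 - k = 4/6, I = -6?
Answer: -2455/6 ≈ -409.17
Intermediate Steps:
k = 7/3 (k = 3 - 4/6 = 3 - 1*2/3 = 3 - 2/3 = 7/3 ≈ 2.3333)
L(s, H) = -6 + 6*H (L(s, H) = 6*H - 6 = -6 + 6*H)
N = 56/3 (N = 8*(7/3) = 56/3 ≈ 18.667)
(j + 5)**2/L(4, 2) + N*(-23) = (6 + 5)**2/(-6 + 6*2) + (56/3)*(-23) = 11**2/(-6 + 12) - 1288/3 = 121/6 - 1288/3 = -2455/6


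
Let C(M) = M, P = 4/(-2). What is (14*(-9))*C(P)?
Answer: 252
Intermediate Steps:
P = -2 (P = 4*(-1/2) = -2)
(14*(-9))*C(P) = (14*(-9))*(-2) = -126*(-2) = 252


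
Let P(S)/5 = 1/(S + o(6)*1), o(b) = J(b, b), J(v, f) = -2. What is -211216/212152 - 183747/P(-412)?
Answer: 2017333558892/132595 ≈ 1.5214e+7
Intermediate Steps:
o(b) = -2
P(S) = 5/(-2 + S) (P(S) = 5/(S - 2*1) = 5/(S - 2) = 5/(-2 + S))
-211216/212152 - 183747/P(-412) = -211216/212152 - 183747/(5/(-2 - 412)) = -211216*1/212152 - 183747/(5/(-414)) = -26402/26519 - 183747/(5*(-1/414)) = -26402/26519 - 183747/(-5/414) = -26402/26519 - 183747*(-414/5) = -26402/26519 + 76071258/5 = 2017333558892/132595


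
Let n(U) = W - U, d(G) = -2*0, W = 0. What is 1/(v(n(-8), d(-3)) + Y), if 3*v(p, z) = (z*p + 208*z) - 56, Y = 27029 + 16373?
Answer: 3/130150 ≈ 2.3050e-5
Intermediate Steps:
d(G) = 0
Y = 43402
n(U) = -U (n(U) = 0 - U = -U)
v(p, z) = -56/3 + 208*z/3 + p*z/3 (v(p, z) = ((z*p + 208*z) - 56)/3 = ((p*z + 208*z) - 56)/3 = ((208*z + p*z) - 56)/3 = (-56 + 208*z + p*z)/3 = -56/3 + 208*z/3 + p*z/3)
1/(v(n(-8), d(-3)) + Y) = 1/((-56/3 + (208/3)*0 + (⅓)*(-1*(-8))*0) + 43402) = 1/((-56/3 + 0 + (⅓)*8*0) + 43402) = 1/((-56/3 + 0 + 0) + 43402) = 1/(-56/3 + 43402) = 1/(130150/3) = 3/130150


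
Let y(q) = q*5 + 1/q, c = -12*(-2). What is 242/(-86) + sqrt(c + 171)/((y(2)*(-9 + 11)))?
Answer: -121/43 + sqrt(195)/21 ≈ -2.1490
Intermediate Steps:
c = 24
y(q) = 1/q + 5*q (y(q) = 5*q + 1/q = 1/q + 5*q)
242/(-86) + sqrt(c + 171)/((y(2)*(-9 + 11))) = 242/(-86) + sqrt(24 + 171)/(((1/2 + 5*2)*(-9 + 11))) = 242*(-1/86) + sqrt(195)/(((1/2 + 10)*2)) = -121/43 + sqrt(195)/(((21/2)*2)) = -121/43 + sqrt(195)/21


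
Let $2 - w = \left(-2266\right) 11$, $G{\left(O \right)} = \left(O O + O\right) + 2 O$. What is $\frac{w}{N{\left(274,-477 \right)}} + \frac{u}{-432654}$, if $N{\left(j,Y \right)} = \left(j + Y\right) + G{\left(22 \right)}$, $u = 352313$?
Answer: $\frac{10662946301}{150130938} \approx 71.024$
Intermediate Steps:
$G{\left(O \right)} = O^{2} + 3 O$ ($G{\left(O \right)} = \left(O^{2} + O\right) + 2 O = \left(O + O^{2}\right) + 2 O = O^{2} + 3 O$)
$w = 24928$ ($w = 2 - \left(-2266\right) 11 = 2 - -24926 = 2 + 24926 = 24928$)
$N{\left(j,Y \right)} = 550 + Y + j$ ($N{\left(j,Y \right)} = \left(j + Y\right) + 22 \left(3 + 22\right) = \left(Y + j\right) + 22 \cdot 25 = \left(Y + j\right) + 550 = 550 + Y + j$)
$\frac{w}{N{\left(274,-477 \right)}} + \frac{u}{-432654} = \frac{24928}{550 - 477 + 274} + \frac{352313}{-432654} = \frac{24928}{347} + 352313 \left(- \frac{1}{432654}\right) = 24928 \cdot \frac{1}{347} - \frac{352313}{432654} = \frac{24928}{347} - \frac{352313}{432654} = \frac{10662946301}{150130938}$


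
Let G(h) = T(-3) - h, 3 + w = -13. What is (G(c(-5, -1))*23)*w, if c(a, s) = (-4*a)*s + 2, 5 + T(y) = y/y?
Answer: -5152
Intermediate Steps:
T(y) = -4 (T(y) = -5 + y/y = -5 + 1 = -4)
w = -16 (w = -3 - 13 = -16)
c(a, s) = 2 - 4*a*s (c(a, s) = -4*a*s + 2 = 2 - 4*a*s)
G(h) = -4 - h
(G(c(-5, -1))*23)*w = ((-4 - (2 - 4*(-5)*(-1)))*23)*(-16) = ((-4 - (2 - 20))*23)*(-16) = ((-4 - 1*(-18))*23)*(-16) = ((-4 + 18)*23)*(-16) = (14*23)*(-16) = 322*(-16) = -5152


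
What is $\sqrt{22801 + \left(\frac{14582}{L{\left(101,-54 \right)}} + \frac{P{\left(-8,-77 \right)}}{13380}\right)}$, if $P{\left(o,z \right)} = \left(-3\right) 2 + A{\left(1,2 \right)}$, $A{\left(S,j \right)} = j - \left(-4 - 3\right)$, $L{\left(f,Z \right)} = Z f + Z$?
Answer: $\frac{\sqrt{2653970295778985}}{341190} \approx 150.99$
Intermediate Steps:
$L{\left(f,Z \right)} = Z + Z f$
$A{\left(S,j \right)} = 7 + j$ ($A{\left(S,j \right)} = j - -7 = j + 7 = 7 + j$)
$P{\left(o,z \right)} = 3$ ($P{\left(o,z \right)} = \left(-3\right) 2 + \left(7 + 2\right) = -6 + 9 = 3$)
$\sqrt{22801 + \left(\frac{14582}{L{\left(101,-54 \right)}} + \frac{P{\left(-8,-77 \right)}}{13380}\right)} = \sqrt{22801 + \left(\frac{14582}{\left(-54\right) \left(1 + 101\right)} + \frac{3}{13380}\right)} = \sqrt{22801 + \left(\frac{14582}{\left(-54\right) 102} + 3 \cdot \frac{1}{13380}\right)} = \sqrt{22801 + \left(\frac{14582}{-5508} + \frac{1}{4460}\right)} = \sqrt{22801 + \left(14582 \left(- \frac{1}{5508}\right) + \frac{1}{4460}\right)} = \sqrt{22801 + \left(- \frac{7291}{2754} + \frac{1}{4460}\right)} = \sqrt{22801 - \frac{16257553}{6141420}} = \sqrt{\frac{140014259867}{6141420}} = \frac{\sqrt{2653970295778985}}{341190}$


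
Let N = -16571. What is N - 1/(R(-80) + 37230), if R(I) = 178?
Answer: -619887969/37408 ≈ -16571.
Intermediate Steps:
N - 1/(R(-80) + 37230) = -16571 - 1/(178 + 37230) = -16571 - 1/37408 = -619887969/37408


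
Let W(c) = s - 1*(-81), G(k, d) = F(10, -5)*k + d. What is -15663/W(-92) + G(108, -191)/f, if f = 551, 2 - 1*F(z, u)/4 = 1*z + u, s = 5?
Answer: -8758195/47386 ≈ -184.83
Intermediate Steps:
F(z, u) = 8 - 4*u - 4*z (F(z, u) = 8 - 4*(1*z + u) = 8 - 4*(z + u) = 8 - 4*(u + z) = 8 + (-4*u - 4*z) = 8 - 4*u - 4*z)
G(k, d) = d - 12*k (G(k, d) = (8 - 4*(-5) - 4*10)*k + d = (8 + 20 - 40)*k + d = -12*k + d = d - 12*k)
W(c) = 86 (W(c) = 5 - 1*(-81) = 5 + 81 = 86)
-15663/W(-92) + G(108, -191)/f = -15663/86 + (-191 - 12*108)/551 = -15663*1/86 + (-191 - 1296)*(1/551) = -15663/86 - 1487*1/551 = -15663/86 - 1487/551 = -8758195/47386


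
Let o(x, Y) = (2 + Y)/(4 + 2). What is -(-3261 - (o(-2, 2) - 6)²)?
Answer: 29605/9 ≈ 3289.4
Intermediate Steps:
o(x, Y) = ⅓ + Y/6 (o(x, Y) = (2 + Y)/6 = (2 + Y)*(⅙) = ⅓ + Y/6)
-(-3261 - (o(-2, 2) - 6)²) = -(-3261 - ((⅓ + (⅙)*2) - 6)²) = -(-3261 - ((⅓ + ⅓) - 6)²) = -(-3261 - (⅔ - 6)²) = -(-3261 - (-16/3)²) = -(-3261 - 1*256/9) = -(-3261 - 256/9) = -1*(-29605/9) = 29605/9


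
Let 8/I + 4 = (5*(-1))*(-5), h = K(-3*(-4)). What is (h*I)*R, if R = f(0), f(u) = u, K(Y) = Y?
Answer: 0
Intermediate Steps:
R = 0
h = 12 (h = -3*(-4) = 12)
I = 8/21 (I = 8/(-4 + (5*(-1))*(-5)) = 8/(-4 - 5*(-5)) = 8/(-4 + 25) = 8/21 ≈ 0.38095)
(h*I)*R = (12*(8/21))*0 = (32/7)*0 = 0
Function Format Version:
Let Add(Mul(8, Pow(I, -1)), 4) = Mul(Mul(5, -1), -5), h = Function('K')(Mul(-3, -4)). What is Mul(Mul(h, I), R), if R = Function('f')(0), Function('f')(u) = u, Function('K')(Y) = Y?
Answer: 0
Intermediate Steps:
R = 0
h = 12 (h = Mul(-3, -4) = 12)
I = Rational(8, 21) (I = Mul(8, Pow(Add(-4, Mul(Mul(5, -1), -5)), -1)) = Mul(8, Pow(Add(-4, Mul(-5, -5)), -1)) = Mul(8, Pow(Add(-4, 25), -1)) = Mul(8, Pow(21, -1)) = Mul(8, Rational(1, 21)) = Rational(8, 21) ≈ 0.38095)
Mul(Mul(h, I), R) = Mul(Mul(12, Rational(8, 21)), 0) = Mul(Rational(32, 7), 0) = 0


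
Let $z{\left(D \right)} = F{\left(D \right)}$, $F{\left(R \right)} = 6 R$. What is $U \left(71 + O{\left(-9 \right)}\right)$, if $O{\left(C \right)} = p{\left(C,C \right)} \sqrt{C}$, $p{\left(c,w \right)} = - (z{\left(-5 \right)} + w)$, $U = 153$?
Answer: $10863 + 17901 i \approx 10863.0 + 17901.0 i$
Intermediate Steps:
$z{\left(D \right)} = 6 D$
$p{\left(c,w \right)} = 30 - w$ ($p{\left(c,w \right)} = - (6 \left(-5\right) + w) = - (-30 + w) = 30 - w$)
$O{\left(C \right)} = \sqrt{C} \left(30 - C\right)$ ($O{\left(C \right)} = \left(30 - C\right) \sqrt{C} = \sqrt{C} \left(30 - C\right)$)
$U \left(71 + O{\left(-9 \right)}\right) = 153 \left(71 + \sqrt{-9} \left(30 - -9\right)\right) = 153 \left(71 + 3 i \left(30 + 9\right)\right) = 153 \left(71 + 3 i 39\right) = 153 \left(71 + 117 i\right) = 10863 + 17901 i$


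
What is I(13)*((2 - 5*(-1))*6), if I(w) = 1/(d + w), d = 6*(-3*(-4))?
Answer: 42/85 ≈ 0.49412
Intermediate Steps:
d = 72 (d = 6*12 = 72)
I(w) = 1/(72 + w)
I(13)*((2 - 5*(-1))*6) = ((2 - 5*(-1))*6)/(72 + 13) = ((2 + 5)*6)/85 = (7*6)/85 = (1/85)*42 = 42/85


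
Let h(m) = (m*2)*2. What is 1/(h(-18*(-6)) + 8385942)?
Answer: 1/8386374 ≈ 1.1924e-7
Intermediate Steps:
h(m) = 4*m (h(m) = (2*m)*2 = 4*m)
1/(h(-18*(-6)) + 8385942) = 1/(4*(-18*(-6)) + 8385942) = 1/(4*108 + 8385942) = 1/(432 + 8385942) = 1/8386374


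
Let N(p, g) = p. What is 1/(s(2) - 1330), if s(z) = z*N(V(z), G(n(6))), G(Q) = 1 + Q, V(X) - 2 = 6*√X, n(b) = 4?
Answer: -221/292998 - √2/146499 ≈ -0.00076392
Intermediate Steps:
V(X) = 2 + 6*√X
s(z) = z*(2 + 6*√z)
1/(s(2) - 1330) = 1/((2*2 + 6*2^(3/2)) - 1330) = 1/((4 + 6*(2*√2)) - 1330) = 1/((4 + 12*√2) - 1330) = 1/(-1326 + 12*√2)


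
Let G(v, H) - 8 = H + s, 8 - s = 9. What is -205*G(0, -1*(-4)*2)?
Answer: -3075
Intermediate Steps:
s = -1 (s = 8 - 1*9 = 8 - 9 = -1)
G(v, H) = 7 + H (G(v, H) = 8 + (H - 1) = 8 + (-1 + H) = 7 + H)
-205*G(0, -1*(-4)*2) = -205*(7 - 1*(-4)*2) = -205*(7 + 4*2) = -205*(7 + 8) = -205*15 = -3075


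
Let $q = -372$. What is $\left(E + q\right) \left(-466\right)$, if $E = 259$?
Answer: $52658$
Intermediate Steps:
$\left(E + q\right) \left(-466\right) = \left(259 - 372\right) \left(-466\right) = \left(-113\right) \left(-466\right) = 52658$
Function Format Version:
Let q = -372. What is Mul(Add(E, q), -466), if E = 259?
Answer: 52658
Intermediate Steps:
Mul(Add(E, q), -466) = Mul(Add(259, -372), -466) = Mul(-113, -466) = 52658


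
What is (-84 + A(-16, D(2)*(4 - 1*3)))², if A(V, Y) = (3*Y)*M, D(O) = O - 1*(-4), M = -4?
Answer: 24336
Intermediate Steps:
D(O) = 4 + O (D(O) = O + 4 = 4 + O)
A(V, Y) = -12*Y (A(V, Y) = (3*Y)*(-4) = -12*Y)
(-84 + A(-16, D(2)*(4 - 1*3)))² = (-84 - 12*(4 + 2)*(4 - 1*3))² = (-84 - 72*(4 - 3))² = (-84 - 72)² = (-156)² = 24336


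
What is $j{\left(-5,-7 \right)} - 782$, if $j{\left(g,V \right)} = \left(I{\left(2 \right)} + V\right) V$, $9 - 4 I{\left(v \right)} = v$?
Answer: $- \frac{2981}{4} \approx -745.25$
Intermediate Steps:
$I{\left(v \right)} = \frac{9}{4} - \frac{v}{4}$
$j{\left(g,V \right)} = V \left(\frac{7}{4} + V\right)$ ($j{\left(g,V \right)} = \left(\left(\frac{9}{4} - \frac{1}{2}\right) + V\right) V = \left(\frac{7}{4} + V\right) V = V \left(\frac{7}{4} + V\right)$)
$j{\left(-5,-7 \right)} - 782 = \frac{1}{4} \left(-7\right) \left(7 + 4 \left(-7\right)\right) - 782 = \frac{1}{4} \left(-7\right) \left(7 - 28\right) - 782 = \frac{1}{4} \left(-7\right) \left(-21\right) - 782 = \frac{147}{4} - 782 = - \frac{2981}{4}$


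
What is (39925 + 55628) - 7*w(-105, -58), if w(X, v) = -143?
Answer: 96554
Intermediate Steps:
(39925 + 55628) - 7*w(-105, -58) = (39925 + 55628) - 7*(-143) = 95553 - 1*(-1001) = 95553 + 1001 = 96554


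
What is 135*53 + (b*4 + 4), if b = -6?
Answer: 7135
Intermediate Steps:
135*53 + (b*4 + 4) = 135*53 + (-6*4 + 4) = 7155 + (-24 + 4) = 7155 - 20 = 7135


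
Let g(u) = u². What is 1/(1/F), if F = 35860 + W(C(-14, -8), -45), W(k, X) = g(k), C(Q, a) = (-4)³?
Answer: 39956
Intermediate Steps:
C(Q, a) = -64
W(k, X) = k²
F = 39956 (F = 35860 + (-64)² = 35860 + 4096 = 39956)
1/(1/F) = 1/(1/39956) = 39956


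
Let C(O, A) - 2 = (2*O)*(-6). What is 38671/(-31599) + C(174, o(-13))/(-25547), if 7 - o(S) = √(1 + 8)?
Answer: -922012523/807259653 ≈ -1.1422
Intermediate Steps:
o(S) = 4 (o(S) = 7 - √(1 + 8) = 7 - √9 = 7 - 1*3 = 7 - 3 = 4)
C(O, A) = 2 - 12*O (C(O, A) = 2 + (2*O)*(-6) = 2 - 12*O)
38671/(-31599) + C(174, o(-13))/(-25547) = 38671/(-31599) + (2 - 12*174)/(-25547) = 38671*(-1/31599) + (2 - 2088)*(-1/25547) = -38671/31599 - 2086*(-1/25547) = -38671/31599 + 2086/25547 = -922012523/807259653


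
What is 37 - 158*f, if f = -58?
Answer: 9201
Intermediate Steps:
37 - 158*f = 37 - 158*(-58) = 37 + 9164 = 9201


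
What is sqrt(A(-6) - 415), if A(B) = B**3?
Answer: I*sqrt(631) ≈ 25.12*I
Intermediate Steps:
sqrt(A(-6) - 415) = sqrt((-6)**3 - 415) = sqrt(-216 - 415) = sqrt(-631) = I*sqrt(631)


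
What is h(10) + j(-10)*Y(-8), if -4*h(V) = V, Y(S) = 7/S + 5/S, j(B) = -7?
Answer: 8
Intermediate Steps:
Y(S) = 12/S
h(V) = -V/4
h(10) + j(-10)*Y(-8) = -¼*10 - 84/(-8) = -5/2 - 84*(-1)/8 = -5/2 - 7*(-3/2) = -5/2 + 21/2 = 8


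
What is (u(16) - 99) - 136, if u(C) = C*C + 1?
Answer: 22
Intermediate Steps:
u(C) = 1 + C² (u(C) = C² + 1 = 1 + C²)
(u(16) - 99) - 136 = ((1 + 16²) - 99) - 136 = ((1 + 256) - 99) - 136 = (257 - 99) - 136 = 158 - 136 = 22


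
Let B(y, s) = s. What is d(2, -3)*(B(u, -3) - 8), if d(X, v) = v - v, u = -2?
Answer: 0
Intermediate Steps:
d(X, v) = 0
d(2, -3)*(B(u, -3) - 8) = 0*(-3 - 8) = 0*(-11) = 0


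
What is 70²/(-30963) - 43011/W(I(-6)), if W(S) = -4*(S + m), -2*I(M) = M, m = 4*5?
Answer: 1331298793/2848596 ≈ 467.35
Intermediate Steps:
m = 20
I(M) = -M/2
W(S) = -80 - 4*S (W(S) = -4*(S + 20) = -4*(20 + S) = -80 - 4*S)
70²/(-30963) - 43011/W(I(-6)) = 70²/(-30963) - 43011/(-80 - (-2)*(-6)) = 4900*(-1/30963) - 43011/(-80 - 4*3) = -4900/30963 - 43011/(-80 - 12) = -4900/30963 - 43011/(-92) = -4900/30963 - 43011*(-1/92) = -4900/30963 + 43011/92 = 1331298793/2848596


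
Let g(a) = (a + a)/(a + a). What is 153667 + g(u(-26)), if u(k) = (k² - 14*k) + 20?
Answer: 153668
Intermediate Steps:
u(k) = 20 + k² - 14*k
g(a) = 1 (g(a) = (2*a)/((2*a)) = (2*a)*(1/(2*a)) = 1)
153667 + g(u(-26)) = 153667 + 1 = 153668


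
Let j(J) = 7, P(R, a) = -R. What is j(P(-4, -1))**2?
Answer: 49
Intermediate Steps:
j(P(-4, -1))**2 = 7**2 = 49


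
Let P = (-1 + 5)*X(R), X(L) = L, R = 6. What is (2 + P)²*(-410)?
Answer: -277160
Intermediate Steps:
P = 24 (P = (-1 + 5)*6 = 4*6 = 24)
(2 + P)²*(-410) = (2 + 24)²*(-410) = 26²*(-410) = 676*(-410) = -277160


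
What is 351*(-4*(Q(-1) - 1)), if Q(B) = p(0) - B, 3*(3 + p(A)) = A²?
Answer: 4212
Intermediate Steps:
p(A) = -3 + A²/3
Q(B) = -3 - B (Q(B) = (-3 + (⅓)*0²) - B = (-3 + (⅓)*0) - B = (-3 + 0) - B = -3 - B)
351*(-4*(Q(-1) - 1)) = 351*(-4*((-3 - 1*(-1)) - 1)) = 351*(-4*((-3 + 1) - 1)) = 351*(-4*(-2 - 1)) = 351*(-4*(-3)) = 351*12 = 4212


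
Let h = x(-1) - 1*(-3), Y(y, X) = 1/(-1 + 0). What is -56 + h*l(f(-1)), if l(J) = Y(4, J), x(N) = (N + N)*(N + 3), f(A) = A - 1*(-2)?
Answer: -55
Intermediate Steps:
f(A) = 2 + A (f(A) = A + 2 = 2 + A)
Y(y, X) = -1 (Y(y, X) = 1/(-1) = -1)
x(N) = 2*N*(3 + N) (x(N) = (2*N)*(3 + N) = 2*N*(3 + N))
h = -1 (h = 2*(-1)*(3 - 1) - 1*(-3) = 2*(-1)*2 + 3 = -4 + 3 = -1)
l(J) = -1
-56 + h*l(f(-1)) = -56 - 1*(-1) = -56 + 1 = -55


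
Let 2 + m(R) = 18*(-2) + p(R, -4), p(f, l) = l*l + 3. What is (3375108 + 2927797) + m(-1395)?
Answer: 6302886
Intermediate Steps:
p(f, l) = 3 + l² (p(f, l) = l² + 3 = 3 + l²)
m(R) = -19 (m(R) = -2 + (18*(-2) + (3 + (-4)²)) = -2 + (-36 + (3 + 16)) = -2 + (-36 + 19) = -2 - 17 = -19)
(3375108 + 2927797) + m(-1395) = (3375108 + 2927797) - 19 = 6302905 - 19 = 6302886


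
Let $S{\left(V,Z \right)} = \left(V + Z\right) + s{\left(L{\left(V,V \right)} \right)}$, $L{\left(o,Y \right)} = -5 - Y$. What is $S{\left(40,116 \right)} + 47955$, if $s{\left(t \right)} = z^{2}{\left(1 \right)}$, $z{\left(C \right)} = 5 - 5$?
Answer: $48111$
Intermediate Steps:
$z{\left(C \right)} = 0$
$s{\left(t \right)} = 0$ ($s{\left(t \right)} = 0^{2} = 0$)
$S{\left(V,Z \right)} = V + Z$ ($S{\left(V,Z \right)} = \left(V + Z\right) + 0 = V + Z$)
$S{\left(40,116 \right)} + 47955 = \left(40 + 116\right) + 47955 = 156 + 47955 = 48111$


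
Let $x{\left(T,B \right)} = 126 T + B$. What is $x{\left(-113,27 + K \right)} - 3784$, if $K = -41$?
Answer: $-18036$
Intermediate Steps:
$x{\left(T,B \right)} = B + 126 T$
$x{\left(-113,27 + K \right)} - 3784 = \left(\left(27 - 41\right) + 126 \left(-113\right)\right) - 3784 = \left(-14 - 14238\right) - 3784 = -14252 - 3784 = -18036$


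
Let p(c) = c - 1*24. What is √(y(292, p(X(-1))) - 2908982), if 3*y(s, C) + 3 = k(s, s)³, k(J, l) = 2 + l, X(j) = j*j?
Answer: 7*√113505 ≈ 2358.3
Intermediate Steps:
X(j) = j²
p(c) = -24 + c (p(c) = c - 24 = -24 + c)
y(s, C) = -1 + (2 + s)³/3
√(y(292, p(X(-1))) - 2908982) = √((-1 + (2 + 292)³/3) - 2908982) = √((-1 + (⅓)*294³) - 2908982) = √((-1 + (⅓)*25412184) - 2908982) = √((-1 + 8470728) - 2908982) = √(8470727 - 2908982) = √5561745 = 7*√113505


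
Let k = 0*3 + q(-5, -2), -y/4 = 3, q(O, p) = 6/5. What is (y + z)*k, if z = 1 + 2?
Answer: -54/5 ≈ -10.800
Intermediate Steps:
z = 3
q(O, p) = 6/5 (q(O, p) = 6*(⅕) = 6/5)
y = -12 (y = -4*3 = -12)
k = 6/5 (k = 0*3 + 6/5 = 0 + 6/5 = 6/5 ≈ 1.2000)
(y + z)*k = (-12 + 3)*(6/5) = -9*6/5 = -54/5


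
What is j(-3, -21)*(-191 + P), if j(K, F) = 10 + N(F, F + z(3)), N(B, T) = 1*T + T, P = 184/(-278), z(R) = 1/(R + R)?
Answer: 2530895/417 ≈ 6069.3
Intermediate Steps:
z(R) = 1/(2*R)
P = -92/139 (P = 184*(-1/278) = -92/139 ≈ -0.66187)
N(B, T) = 2*T (N(B, T) = T + T = 2*T)
j(K, F) = 31/3 + 2*F (j(K, F) = 10 + 2*(F + (½)/3) = 10 + 2*(F + (½)*(⅓)) = 10 + 2*(F + ⅙) = 10 + 2*(⅙ + F) = 10 + (⅓ + 2*F) = 31/3 + 2*F)
j(-3, -21)*(-191 + P) = (31/3 + 2*(-21))*(-191 - 92/139) = (31/3 - 42)*(-26641/139) = -95/3*(-26641/139) = 2530895/417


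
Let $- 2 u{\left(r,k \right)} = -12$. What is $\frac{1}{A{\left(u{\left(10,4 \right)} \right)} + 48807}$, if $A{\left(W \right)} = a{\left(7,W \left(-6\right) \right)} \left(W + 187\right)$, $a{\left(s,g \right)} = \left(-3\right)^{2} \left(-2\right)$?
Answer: $\frac{1}{45333} \approx 2.2059 \cdot 10^{-5}$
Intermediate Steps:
$a{\left(s,g \right)} = -18$ ($a{\left(s,g \right)} = 9 \left(-2\right) = -18$)
$u{\left(r,k \right)} = 6$ ($u{\left(r,k \right)} = \left(- \frac{1}{2}\right) \left(-12\right) = 6$)
$A{\left(W \right)} = -3366 - 18 W$ ($A{\left(W \right)} = - 18 \left(W + 187\right) = - 18 \left(187 + W\right) = -3366 - 18 W$)
$\frac{1}{A{\left(u{\left(10,4 \right)} \right)} + 48807} = \frac{1}{\left(-3366 - 108\right) + 48807} = \frac{1}{-3474 + 48807} = \frac{1}{45333}$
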